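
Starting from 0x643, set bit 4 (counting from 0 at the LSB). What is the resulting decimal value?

1619

x = 011001000011
bit 4 is currently 0; set it via x | (1 << 4) = x | 16
→ 011001010011 = 1619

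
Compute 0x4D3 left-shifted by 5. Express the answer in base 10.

39520

0x4D3 = 0000010011010011
shift left by 5 → 1001101001100000 = 39520
(equivalently, 1235 × 2^5 = 1235 × 32)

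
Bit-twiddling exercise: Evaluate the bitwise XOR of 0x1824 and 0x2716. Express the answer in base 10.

16178

0x1824 = 01100000100100
0x2716 = 10011100010110
XOR → 11111100110010 = 16178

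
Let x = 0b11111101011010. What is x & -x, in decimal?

x = 11111101011010 = 16218
-x (two's complement) = …00000010100110
AND   = 00000000000010 = 2
(x & -x isolates the lowest set bit of x.)

2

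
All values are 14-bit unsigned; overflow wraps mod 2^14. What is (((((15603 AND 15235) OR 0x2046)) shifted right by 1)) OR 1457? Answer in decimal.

7667

15603 = 11110011110011
15235 = 11101110000011
→ AND → 11100010000011 = 14467
0x2046 = 10000001000110
→ OR → 11100011000111 = 14535
→ shifted right by 1 → 01110001100011 = 7267
1457 = 00010110110001
→ OR → 01110111110011 = 7667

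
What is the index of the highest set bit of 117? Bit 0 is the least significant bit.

6

117 = 1110101
The topmost 1 is at position 6 (since 2^6 = 64 ≤ 117 < 128).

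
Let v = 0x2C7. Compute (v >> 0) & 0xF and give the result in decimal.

7

v = 1011000111
Shift right by 0: 1011000111
Mask low 4 bits: 0111 = 7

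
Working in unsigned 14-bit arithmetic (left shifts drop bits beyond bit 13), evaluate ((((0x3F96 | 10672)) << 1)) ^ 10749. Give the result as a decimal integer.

0x3F96 = 11111110010110
10672 = 10100110110000
→ | → 11111110110110 = 16310
→ << 1 (mod 2^14) → 11111101101100 = 16236
10749 = 10100111111101
→ ^ → 01011010010001 = 5777

5777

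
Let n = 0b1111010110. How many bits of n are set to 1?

n = 1111010110
Count the 1s: 1 + 1 + 1 + 1 + 1 + 1 + 1 = 7

7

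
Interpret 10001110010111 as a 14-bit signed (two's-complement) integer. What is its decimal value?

pattern = 10001110010111 (MSB is 1 ⇒ negative)
Invert: 01110001101000, add 1 → 01110001101001 = 7273, so the value is -7273.
(Equivalently: 9111 - 2^14 = 9111 - 16384 = -7273.)

-7273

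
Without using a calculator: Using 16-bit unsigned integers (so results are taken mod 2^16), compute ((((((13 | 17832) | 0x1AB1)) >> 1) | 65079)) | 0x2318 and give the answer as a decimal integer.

65535

13 = 0000000000001101
17832 = 0100010110101000
→ | → 0100010110101101 = 17837
0x1AB1 = 0001101010110001
→ | → 0101111110111101 = 24509
→ >> 1 → 0010111111011110 = 12254
65079 = 1111111000110111
→ | → 1111111111111111 = 65535
0x2318 = 0010001100011000
→ | → 1111111111111111 = 65535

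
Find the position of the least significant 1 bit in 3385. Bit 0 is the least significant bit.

3385 = 110100111001
Trailing zeros: 0, so the lowest set bit is bit 0 (value 1).

0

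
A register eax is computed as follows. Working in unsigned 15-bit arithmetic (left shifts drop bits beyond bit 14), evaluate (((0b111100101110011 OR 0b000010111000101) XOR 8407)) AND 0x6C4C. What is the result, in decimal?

0b111100101110011 = 111100101110011
0b000010111000101 = 000010111000101
→ OR → 111110111110111 = 32247
8407 = 010000011010111
→ XOR → 101110100100000 = 23840
0x6C4C = 110110001001100
→ AND → 100110000000000 = 19456

19456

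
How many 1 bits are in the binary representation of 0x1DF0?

0x1DF0 = 1110111110000
Count the 1s: 1 + 1 + 1 + 1 + 1 + 1 + 1 + 1 = 8

8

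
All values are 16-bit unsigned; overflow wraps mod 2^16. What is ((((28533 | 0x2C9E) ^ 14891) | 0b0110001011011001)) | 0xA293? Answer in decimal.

63455

28533 = 0110111101110101
0x2C9E = 0010110010011110
→ | → 0110111111111111 = 28671
14891 = 0011101000101011
→ ^ → 0101010111010100 = 21972
0b0110001011011001 = 0110001011011001
→ | → 0111011111011101 = 30685
0xA293 = 1010001010010011
→ | → 1111011111011111 = 63455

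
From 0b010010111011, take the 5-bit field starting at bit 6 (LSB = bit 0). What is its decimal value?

v = 010010111011
Shift right by 6: 010010
Mask low 5 bits: 10010 = 18

18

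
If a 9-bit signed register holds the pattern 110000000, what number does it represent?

-128

pattern = 110000000 (MSB is 1 ⇒ negative)
Invert: 001111111, add 1 → 010000000 = 128, so the value is -128.
(Equivalently: 384 - 2^9 = 384 - 512 = -128.)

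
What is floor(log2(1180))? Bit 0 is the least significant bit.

1180 = 10010011100
The topmost 1 is at position 10 (since 2^10 = 1024 ≤ 1180 < 2048).

10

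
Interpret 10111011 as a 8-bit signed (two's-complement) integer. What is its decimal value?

pattern = 10111011 (MSB is 1 ⇒ negative)
Invert: 01000100, add 1 → 01000101 = 69, so the value is -69.
(Equivalently: 187 - 2^8 = 187 - 256 = -69.)

-69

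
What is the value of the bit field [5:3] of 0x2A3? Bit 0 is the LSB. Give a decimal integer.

v = 01010100011
Shift right by 3: 01010100
Mask low 3 bits: 100 = 4

4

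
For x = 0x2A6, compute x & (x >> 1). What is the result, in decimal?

x = 1010100110 = 678
x>>1 = 0101010011
AND  = 0000000010 = 2
(x & (x >> 1) has a 1 wherever x has two consecutive 1 bits.)

2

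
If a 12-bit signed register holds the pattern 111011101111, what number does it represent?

-273

pattern = 111011101111 (MSB is 1 ⇒ negative)
Invert: 000100010000, add 1 → 000100010001 = 273, so the value is -273.
(Equivalently: 3823 - 2^12 = 3823 - 4096 = -273.)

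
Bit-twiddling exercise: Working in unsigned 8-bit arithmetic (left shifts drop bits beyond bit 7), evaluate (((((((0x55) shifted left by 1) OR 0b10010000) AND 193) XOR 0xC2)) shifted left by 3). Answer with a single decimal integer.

0x55 = 01010101
→ shifted left by 1 (mod 2^8) → 10101010 = 170
0b10010000 = 10010000
→ OR → 10111010 = 186
193 = 11000001
→ AND → 10000000 = 128
0xC2 = 11000010
→ XOR → 01000010 = 66
→ shifted left by 3 (mod 2^8) → 00010000 = 16

16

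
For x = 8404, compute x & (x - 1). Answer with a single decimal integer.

x = 10000011010100 = 8404
x - 1 = 10000011010011
AND   = 10000011010000 = 8400
(x & (x - 1) clears the lowest set bit of x.)

8400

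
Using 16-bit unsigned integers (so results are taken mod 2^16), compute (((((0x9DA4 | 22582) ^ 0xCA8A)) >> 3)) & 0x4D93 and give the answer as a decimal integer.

131

0x9DA4 = 1001110110100100
22582 = 0101100000110110
→ | → 1101110110110110 = 56758
0xCA8A = 1100101010001010
→ ^ → 0001011100111100 = 5948
→ >> 3 → 0000001011100111 = 743
0x4D93 = 0100110110010011
→ & → 0000000010000011 = 131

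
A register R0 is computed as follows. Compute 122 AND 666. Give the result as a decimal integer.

122 = 0001111010
666 = 1010011010
AND → 0000011010 = 26

26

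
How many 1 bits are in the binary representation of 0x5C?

0x5C = 1011100
Count the 1s: 1 + 1 + 1 + 1 = 4

4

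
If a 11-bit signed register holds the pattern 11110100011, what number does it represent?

-93

pattern = 11110100011 (MSB is 1 ⇒ negative)
Invert: 00001011100, add 1 → 00001011101 = 93, so the value is -93.
(Equivalently: 1955 - 2^11 = 1955 - 2048 = -93.)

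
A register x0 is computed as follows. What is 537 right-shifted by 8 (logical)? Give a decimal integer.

537 = 1000011001
shift right by 8 → 0000000010 = 2
(equivalently, floor(537 / 256))

2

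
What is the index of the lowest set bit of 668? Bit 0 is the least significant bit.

2

668 = 1010011100
Trailing zeros: 2, so the lowest set bit is bit 2 (value 4).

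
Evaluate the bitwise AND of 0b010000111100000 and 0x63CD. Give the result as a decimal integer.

8640

a = 010000111100000
0x63CD = 110001111001101
AND → 010000111000000 = 8640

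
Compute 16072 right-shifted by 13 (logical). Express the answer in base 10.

16072 = 11111011001000
shift right by 13 → 00000000000001 = 1
(equivalently, floor(16072 / 8192))

1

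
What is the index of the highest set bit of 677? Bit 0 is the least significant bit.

9

677 = 1010100101
The topmost 1 is at position 9 (since 2^9 = 512 ≤ 677 < 1024).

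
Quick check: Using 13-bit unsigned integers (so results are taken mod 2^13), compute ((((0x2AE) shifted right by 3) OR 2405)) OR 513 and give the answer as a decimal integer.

0x2AE = 0001010101110
→ shifted right by 3 → 0000001010101 = 85
2405 = 0100101100101
→ OR → 0100101110101 = 2421
513 = 0001000000001
→ OR → 0101101110101 = 2933

2933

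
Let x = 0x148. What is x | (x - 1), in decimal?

335

x = 101001000 = 328
x - 1 = 101000111
OR    = 101001111 = 335
(x | (x - 1) sets all bits below the lowest set bit.)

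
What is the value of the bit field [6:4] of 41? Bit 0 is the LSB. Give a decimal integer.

2

v = 00101001
Shift right by 4: 0010
Mask low 3 bits: 010 = 2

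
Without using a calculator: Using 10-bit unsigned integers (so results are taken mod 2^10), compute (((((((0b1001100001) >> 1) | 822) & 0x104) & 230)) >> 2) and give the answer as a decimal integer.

1

0b1001100001 = 1001100001
→ >> 1 → 0100110000 = 304
822 = 1100110110
→ | → 1100110110 = 822
0x104 = 0100000100
→ & → 0100000100 = 260
230 = 0011100110
→ & → 0000000100 = 4
→ >> 2 → 0000000001 = 1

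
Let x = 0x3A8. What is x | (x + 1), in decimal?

x = 1110101000 = 936
x + 1 = 1110101001
OR    = 1110101001 = 937
(x | (x + 1) sets the lowest cleared bit.)

937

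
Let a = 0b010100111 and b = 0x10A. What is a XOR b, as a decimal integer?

429

a = 010100111
0x10A = 100001010
XOR → 110101101 = 429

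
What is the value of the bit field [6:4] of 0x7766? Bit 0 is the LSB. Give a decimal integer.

v = 111011101100110
Shift right by 4: 11101110110
Mask low 3 bits: 110 = 6

6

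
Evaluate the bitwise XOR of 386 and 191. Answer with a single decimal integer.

386 = 110000010
191 = 010111111
XOR → 100111101 = 317

317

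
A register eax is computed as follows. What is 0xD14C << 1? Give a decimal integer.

107160

0xD14C = 01101000101001100
shift left by 1 → 11010001010011000 = 107160
(equivalently, 53580 × 2^1 = 53580 × 2)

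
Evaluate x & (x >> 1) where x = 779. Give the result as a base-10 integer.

x = 1100001011 = 779
x>>1 = 0110000101
AND  = 0100000001 = 257
(x & (x >> 1) has a 1 wherever x has two consecutive 1 bits.)

257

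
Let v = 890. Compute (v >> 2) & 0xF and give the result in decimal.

14

v = 001101111010
Shift right by 2: 0011011110
Mask low 4 bits: 1110 = 14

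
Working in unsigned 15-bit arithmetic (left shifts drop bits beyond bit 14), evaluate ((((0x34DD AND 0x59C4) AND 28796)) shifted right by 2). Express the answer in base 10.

0x34DD = 011010011011101
0x59C4 = 101100111000100
→ AND → 001000011000100 = 4292
28796 = 111000001111100
→ AND → 001000001000100 = 4164
→ shifted right by 2 → 000010000010001 = 1041

1041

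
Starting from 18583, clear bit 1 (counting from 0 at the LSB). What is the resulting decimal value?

18581

x = 100100010010111
bit 1 is currently 1; clear it via x & ~(1 << 1) = x & ~2
→ 100100010010101 = 18581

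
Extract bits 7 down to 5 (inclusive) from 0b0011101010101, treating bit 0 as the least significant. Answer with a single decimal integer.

v = 0011101010101
Shift right by 5: 00111010
Mask low 3 bits: 010 = 2

2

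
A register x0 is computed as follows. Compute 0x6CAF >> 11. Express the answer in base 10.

0x6CAF = 110110010101111
shift right by 11 → 000000000001101 = 13
(equivalently, floor(27823 / 2048))

13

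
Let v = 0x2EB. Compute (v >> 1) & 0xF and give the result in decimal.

5

v = 1011101011
Shift right by 1: 101110101
Mask low 4 bits: 0101 = 5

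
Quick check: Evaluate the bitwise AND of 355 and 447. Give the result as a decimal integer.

291

355 = 101100011
447 = 110111111
AND → 100100011 = 291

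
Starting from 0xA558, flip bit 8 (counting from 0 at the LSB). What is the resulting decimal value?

x = 1010010101011000
bit 8 is currently 1; toggle it via x ^ (1 << 8) = x ^ 256
→ 1010010001011000 = 42072

42072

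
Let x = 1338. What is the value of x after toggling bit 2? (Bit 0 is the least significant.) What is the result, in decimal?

x = 10100111010
bit 2 is currently 0; toggle it via x ^ (1 << 2) = x ^ 4
→ 10100111110 = 1342

1342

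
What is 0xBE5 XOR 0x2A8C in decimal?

8553

0xBE5 = 00101111100101
0x2A8C = 10101010001100
XOR → 10000101101001 = 8553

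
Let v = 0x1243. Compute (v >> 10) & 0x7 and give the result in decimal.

v = 1001001000011
Shift right by 10: 100
Mask low 3 bits: 100 = 4

4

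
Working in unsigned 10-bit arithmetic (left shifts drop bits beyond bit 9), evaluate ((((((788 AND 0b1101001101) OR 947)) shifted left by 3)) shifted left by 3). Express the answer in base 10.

788 = 1100010100
0b1101001101 = 1101001101
→ AND → 1100000100 = 772
947 = 1110110011
→ OR → 1110110111 = 951
→ shifted left by 3 (mod 2^10) → 0110111000 = 440
→ shifted left by 3 (mod 2^10) → 0111000000 = 448

448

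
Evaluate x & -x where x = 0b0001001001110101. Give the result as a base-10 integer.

x = 1001001110101 = 4725
-x (two's complement) = …0110110001011
AND   = 0000000000001 = 1
(x & -x isolates the lowest set bit of x.)

1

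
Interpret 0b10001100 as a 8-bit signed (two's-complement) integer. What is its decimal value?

pattern = 10001100 (MSB is 1 ⇒ negative)
Invert: 01110011, add 1 → 01110100 = 116, so the value is -116.
(Equivalently: 140 - 2^8 = 140 - 256 = -116.)

-116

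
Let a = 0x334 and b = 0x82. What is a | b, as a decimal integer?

0x334 = 1100110100
0x82 = 0010000010
 OR → 1110110110 = 950

950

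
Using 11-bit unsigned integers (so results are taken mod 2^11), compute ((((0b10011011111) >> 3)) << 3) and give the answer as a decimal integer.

1240

0b10011011111 = 10011011111
→ >> 3 → 00010011011 = 155
→ << 3 (mod 2^11) → 10011011000 = 1240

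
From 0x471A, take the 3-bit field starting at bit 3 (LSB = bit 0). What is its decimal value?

3

v = 100011100011010
Shift right by 3: 100011100011
Mask low 3 bits: 011 = 3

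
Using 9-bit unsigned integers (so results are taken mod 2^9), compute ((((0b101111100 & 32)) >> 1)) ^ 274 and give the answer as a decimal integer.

258

0b101111100 = 101111100
32 = 000100000
→ & → 000100000 = 32
→ >> 1 → 000010000 = 16
274 = 100010010
→ ^ → 100000010 = 258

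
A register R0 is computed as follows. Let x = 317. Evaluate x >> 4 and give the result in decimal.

19

317 = 100111101
shift right by 4 → 000010011 = 19
(equivalently, floor(317 / 16))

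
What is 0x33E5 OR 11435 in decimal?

0x33E5 = 11001111100101
11435 = 10110010101011
 OR → 11111111101111 = 16367

16367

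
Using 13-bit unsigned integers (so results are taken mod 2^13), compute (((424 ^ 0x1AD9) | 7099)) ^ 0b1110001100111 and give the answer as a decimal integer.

1948

424 = 0000110101000
0x1AD9 = 1101011011001
→ ^ → 1101101110001 = 7025
7099 = 1101110111011
→ | → 1101111111011 = 7163
0b1110001100111 = 1110001100111
→ ^ → 0011110011100 = 1948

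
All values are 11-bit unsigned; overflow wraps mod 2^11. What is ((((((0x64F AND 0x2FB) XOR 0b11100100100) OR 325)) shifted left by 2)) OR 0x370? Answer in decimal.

2044

0x64F = 11001001111
0x2FB = 01011111011
→ AND → 01001001011 = 587
0b11100100100 = 11100100100
→ XOR → 10101101111 = 1391
325 = 00101000101
→ OR → 10101101111 = 1391
→ shifted left by 2 (mod 2^11) → 10110111100 = 1468
0x370 = 01101110000
→ OR → 11111111100 = 2044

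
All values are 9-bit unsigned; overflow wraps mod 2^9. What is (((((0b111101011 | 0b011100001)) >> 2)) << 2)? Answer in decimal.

0b111101011 = 111101011
0b011100001 = 011100001
→ | → 111101011 = 491
→ >> 2 → 001111010 = 122
→ << 2 (mod 2^9) → 111101000 = 488

488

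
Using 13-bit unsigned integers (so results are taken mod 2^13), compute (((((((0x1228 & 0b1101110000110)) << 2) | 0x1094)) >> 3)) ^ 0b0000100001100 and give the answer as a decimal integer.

542

0x1228 = 1001000101000
0b1101110000110 = 1101110000110
→ & → 1001000000000 = 4608
→ << 2 (mod 2^13) → 0100000000000 = 2048
0x1094 = 1000010010100
→ | → 1100010010100 = 6292
→ >> 3 → 0001100010010 = 786
0b0000100001100 = 0000100001100
→ ^ → 0001000011110 = 542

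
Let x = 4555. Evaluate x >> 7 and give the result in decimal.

4555 = 1000111001011
shift right by 7 → 0000000100011 = 35
(equivalently, floor(4555 / 128))

35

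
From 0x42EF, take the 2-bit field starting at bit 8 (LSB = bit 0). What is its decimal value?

2

v = 100001011101111
Shift right by 8: 1000010
Mask low 2 bits: 10 = 2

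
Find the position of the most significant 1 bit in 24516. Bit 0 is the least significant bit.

24516 = 101111111000100
The topmost 1 is at position 14 (since 2^14 = 16384 ≤ 24516 < 32768).

14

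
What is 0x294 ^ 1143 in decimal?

0x294 = 01010010100
1143 = 10001110111
XOR → 11011100011 = 1763

1763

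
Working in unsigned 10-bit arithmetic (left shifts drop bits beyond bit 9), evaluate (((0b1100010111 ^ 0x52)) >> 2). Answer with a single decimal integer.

209

0b1100010111 = 1100010111
0x52 = 0001010010
→ ^ → 1101000101 = 837
→ >> 2 → 0011010001 = 209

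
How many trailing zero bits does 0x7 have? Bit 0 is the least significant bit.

0x7 = 111
Trailing zeros: 0, so the lowest set bit is bit 0 (value 1).

0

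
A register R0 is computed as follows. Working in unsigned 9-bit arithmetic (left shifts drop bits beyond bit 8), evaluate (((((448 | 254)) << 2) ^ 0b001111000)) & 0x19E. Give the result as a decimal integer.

384

448 = 111000000
254 = 011111110
→ | → 111111110 = 510
→ << 2 (mod 2^9) → 111111000 = 504
0b001111000 = 001111000
→ ^ → 110000000 = 384
0x19E = 110011110
→ & → 110000000 = 384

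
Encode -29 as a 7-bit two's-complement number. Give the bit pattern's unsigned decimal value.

29 in 7 bits: 0011101
Invert: 1100010
Add 1:  1100011 = 99
(Check: 2^7 - 29 = 128 - 29 = 99.)

99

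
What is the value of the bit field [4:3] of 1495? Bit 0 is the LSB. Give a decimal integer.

2

v = 10111010111
Shift right by 3: 10111010
Mask low 2 bits: 10 = 2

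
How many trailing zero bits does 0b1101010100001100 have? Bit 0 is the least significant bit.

2

0b1101010100001100 = 1101010100001100
Trailing zeros: 2, so the lowest set bit is bit 2 (value 4).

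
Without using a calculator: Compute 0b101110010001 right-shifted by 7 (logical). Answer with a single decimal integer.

23

x = 101110010001
shift right by 7 → 000000010111 = 23
(equivalently, floor(2961 / 128))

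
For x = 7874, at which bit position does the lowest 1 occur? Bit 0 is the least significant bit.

1

7874 = 1111011000010
Trailing zeros: 1, so the lowest set bit is bit 1 (value 2).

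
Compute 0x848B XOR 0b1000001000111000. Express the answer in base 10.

0x848B = 1000010010001011
b = 1000001000111000
XOR → 0000011010110011 = 1715

1715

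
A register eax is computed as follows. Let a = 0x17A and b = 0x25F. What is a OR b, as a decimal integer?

895

0x17A = 0101111010
0x25F = 1001011111
 OR → 1101111111 = 895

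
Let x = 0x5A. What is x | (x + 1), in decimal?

91

x = 1011010 = 90
x + 1 = 1011011
OR    = 1011011 = 91
(x | (x + 1) sets the lowest cleared bit.)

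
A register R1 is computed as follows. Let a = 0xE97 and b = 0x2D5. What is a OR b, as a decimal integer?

0xE97 = 111010010111
0x2D5 = 001011010101
 OR → 111011010111 = 3799

3799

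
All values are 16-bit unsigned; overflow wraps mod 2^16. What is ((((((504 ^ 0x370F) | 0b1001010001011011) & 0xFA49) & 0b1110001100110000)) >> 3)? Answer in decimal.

504 = 0000000111111000
0x370F = 0011011100001111
→ ^ → 0011011011110111 = 14071
0b1001010001011011 = 1001010001011011
→ | → 1011011011111111 = 46847
0xFA49 = 1111101001001001
→ & → 1011001001001001 = 45641
0b1110001100110000 = 1110001100110000
→ & → 1010001000000000 = 41472
→ >> 3 → 0001010001000000 = 5184

5184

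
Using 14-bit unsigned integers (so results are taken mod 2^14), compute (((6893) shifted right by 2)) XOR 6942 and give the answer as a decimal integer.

7589

6893 = 01101011101101
→ shifted right by 2 → 00011010111011 = 1723
6942 = 01101100011110
→ XOR → 01110110100101 = 7589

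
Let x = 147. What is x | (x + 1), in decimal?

151

x = 10010011 = 147
x + 1 = 10010100
OR    = 10010111 = 151
(x | (x + 1) sets the lowest cleared bit.)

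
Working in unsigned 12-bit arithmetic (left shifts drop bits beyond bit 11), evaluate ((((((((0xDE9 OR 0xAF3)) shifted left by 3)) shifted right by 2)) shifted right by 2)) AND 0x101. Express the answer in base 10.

1

0xDE9 = 110111101001
0xAF3 = 101011110011
→ OR → 111111111011 = 4091
→ shifted left by 3 (mod 2^12) → 111111011000 = 4056
→ shifted right by 2 → 001111110110 = 1014
→ shifted right by 2 → 000011111101 = 253
0x101 = 000100000001
→ AND → 000000000001 = 1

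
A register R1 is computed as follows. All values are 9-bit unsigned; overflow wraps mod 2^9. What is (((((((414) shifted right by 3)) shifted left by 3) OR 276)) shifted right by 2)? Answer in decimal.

103

414 = 110011110
→ shifted right by 3 → 000110011 = 51
→ shifted left by 3 (mod 2^9) → 110011000 = 408
276 = 100010100
→ OR → 110011100 = 412
→ shifted right by 2 → 001100111 = 103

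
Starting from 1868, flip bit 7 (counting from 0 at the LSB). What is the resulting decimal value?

x = 0000011101001100
bit 7 is currently 0; toggle it via x ^ (1 << 7) = x ^ 128
→ 0000011111001100 = 1996

1996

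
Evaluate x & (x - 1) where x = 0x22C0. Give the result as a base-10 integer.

8832

x = 10001011000000 = 8896
x - 1 = 10001010111111
AND   = 10001010000000 = 8832
(x & (x - 1) clears the lowest set bit of x.)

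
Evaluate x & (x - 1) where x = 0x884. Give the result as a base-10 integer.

x = 100010000100 = 2180
x - 1 = 100010000011
AND   = 100010000000 = 2176
(x & (x - 1) clears the lowest set bit of x.)

2176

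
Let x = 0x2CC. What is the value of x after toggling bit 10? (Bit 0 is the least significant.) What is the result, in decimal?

x = 01011001100
bit 10 is currently 0; toggle it via x ^ (1 << 10) = x ^ 1024
→ 11011001100 = 1740

1740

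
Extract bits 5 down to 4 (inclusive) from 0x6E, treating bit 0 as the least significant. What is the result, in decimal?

2

v = 01101110
Shift right by 4: 0110
Mask low 2 bits: 10 = 2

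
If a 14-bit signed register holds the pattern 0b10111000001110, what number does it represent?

pattern = 10111000001110 (MSB is 1 ⇒ negative)
Invert: 01000111110001, add 1 → 01000111110010 = 4594, so the value is -4594.
(Equivalently: 11790 - 2^14 = 11790 - 16384 = -4594.)

-4594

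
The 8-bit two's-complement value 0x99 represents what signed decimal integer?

pattern = 10011001 (MSB is 1 ⇒ negative)
Invert: 01100110, add 1 → 01100111 = 103, so the value is -103.
(Equivalently: 153 - 2^8 = 153 - 256 = -103.)

-103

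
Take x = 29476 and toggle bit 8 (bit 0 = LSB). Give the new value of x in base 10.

x = 111001100100100
bit 8 is currently 1; toggle it via x ^ (1 << 8) = x ^ 256
→ 111001000100100 = 29220

29220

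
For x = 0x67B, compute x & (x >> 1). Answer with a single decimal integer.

569

x = 11001111011 = 1659
x>>1 = 01100111101
AND  = 01000111001 = 569
(x & (x >> 1) has a 1 wherever x has two consecutive 1 bits.)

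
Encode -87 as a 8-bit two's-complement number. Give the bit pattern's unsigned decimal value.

169

87 in 8 bits: 01010111
Invert: 10101000
Add 1:  10101001 = 169
(Check: 2^8 - 87 = 256 - 87 = 169.)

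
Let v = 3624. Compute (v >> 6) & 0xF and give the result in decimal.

8

v = 111000101000
Shift right by 6: 111000
Mask low 4 bits: 1000 = 8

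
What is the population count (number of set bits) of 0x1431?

5

0x1431 = 1010000110001
Count the 1s: 1 + 1 + 1 + 1 + 1 = 5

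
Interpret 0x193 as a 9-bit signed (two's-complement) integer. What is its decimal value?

-109

pattern = 110010011 (MSB is 1 ⇒ negative)
Invert: 001101100, add 1 → 001101101 = 109, so the value is -109.
(Equivalently: 403 - 2^9 = 403 - 512 = -109.)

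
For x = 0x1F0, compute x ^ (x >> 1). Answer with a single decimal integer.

264

x = 111110000 = 496
x>>1 = 011111000
XOR  = 100001000 = 264
(x ^ (x >> 1) gives the standard binary-reflected Gray code of x.)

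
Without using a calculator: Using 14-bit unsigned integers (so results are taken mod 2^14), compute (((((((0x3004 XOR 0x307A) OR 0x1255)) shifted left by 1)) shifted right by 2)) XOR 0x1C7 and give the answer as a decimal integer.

0x3004 = 11000000000100
0x307A = 11000001111010
→ XOR → 00000001111110 = 126
0x1255 = 01001001010101
→ OR → 01001001111111 = 4735
→ shifted left by 1 (mod 2^14) → 10010011111110 = 9470
→ shifted right by 2 → 00100100111111 = 2367
0x1C7 = 00000111000111
→ XOR → 00100011111000 = 2296

2296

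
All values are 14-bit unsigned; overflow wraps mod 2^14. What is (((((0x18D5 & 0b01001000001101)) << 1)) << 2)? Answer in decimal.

40

0x18D5 = 01100011010101
0b01001000001101 = 01001000001101
→ & → 01000000000101 = 4101
→ << 1 (mod 2^14) → 10000000001010 = 8202
→ << 2 (mod 2^14) → 00000000101000 = 40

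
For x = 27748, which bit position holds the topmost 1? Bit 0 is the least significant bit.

14

27748 = 110110001100100
The topmost 1 is at position 14 (since 2^14 = 16384 ≤ 27748 < 32768).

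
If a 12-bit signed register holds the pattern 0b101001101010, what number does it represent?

-1430

pattern = 101001101010 (MSB is 1 ⇒ negative)
Invert: 010110010101, add 1 → 010110010110 = 1430, so the value is -1430.
(Equivalently: 2666 - 2^12 = 2666 - 4096 = -1430.)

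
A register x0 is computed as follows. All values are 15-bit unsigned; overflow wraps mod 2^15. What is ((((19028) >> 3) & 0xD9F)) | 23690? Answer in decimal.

19028 = 100101001010100
→ >> 3 → 000100101001010 = 2378
0xD9F = 000110110011111
→ & → 000100100001010 = 2314
23690 = 101110010001010
→ | → 101110110001010 = 23946

23946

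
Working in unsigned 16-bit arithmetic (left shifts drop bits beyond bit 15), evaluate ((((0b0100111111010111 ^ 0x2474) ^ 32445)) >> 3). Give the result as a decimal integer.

0b0100111111010111 = 0100111111010111
0x2474 = 0010010001110100
→ ^ → 0110101110100011 = 27555
32445 = 0111111010111101
→ ^ → 0001010100011110 = 5406
→ >> 3 → 0000001010100011 = 675

675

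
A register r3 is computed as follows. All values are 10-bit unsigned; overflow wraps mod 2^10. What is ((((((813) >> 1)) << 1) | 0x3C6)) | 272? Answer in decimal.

1022

813 = 1100101101
→ >> 1 → 0110010110 = 406
→ << 1 (mod 2^10) → 1100101100 = 812
0x3C6 = 1111000110
→ | → 1111101110 = 1006
272 = 0100010000
→ | → 1111111110 = 1022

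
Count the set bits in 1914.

8

1914 = 11101111010
Count the 1s: 1 + 1 + 1 + 1 + 1 + 1 + 1 + 1 = 8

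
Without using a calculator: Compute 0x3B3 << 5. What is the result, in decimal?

30304

0x3B3 = 000001110110011
shift left by 5 → 111011001100000 = 30304
(equivalently, 947 × 2^5 = 947 × 32)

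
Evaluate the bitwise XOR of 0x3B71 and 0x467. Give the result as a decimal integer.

0x3B71 = 11101101110001
0x467 = 00010001100111
XOR → 11111100010110 = 16150

16150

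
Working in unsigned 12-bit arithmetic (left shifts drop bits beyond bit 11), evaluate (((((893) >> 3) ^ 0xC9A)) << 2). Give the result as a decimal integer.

893 = 001101111101
→ >> 3 → 000001101111 = 111
0xC9A = 110010011010
→ ^ → 110011110101 = 3317
→ << 2 (mod 2^12) → 001111010100 = 980

980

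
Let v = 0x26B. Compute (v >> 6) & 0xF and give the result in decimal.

v = 01001101011
Shift right by 6: 01001
Mask low 4 bits: 1001 = 9

9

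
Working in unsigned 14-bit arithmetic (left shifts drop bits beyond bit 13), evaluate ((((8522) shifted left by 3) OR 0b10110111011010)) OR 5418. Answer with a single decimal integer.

16378

8522 = 10000101001010
→ shifted left by 3 (mod 2^14) → 00101001010000 = 2640
0b10110111011010 = 10110111011010
→ OR → 10111111011010 = 12250
5418 = 01010100101010
→ OR → 11111111111010 = 16378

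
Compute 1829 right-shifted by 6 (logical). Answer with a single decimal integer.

1829 = 11100100101
shift right by 6 → 00000011100 = 28
(equivalently, floor(1829 / 64))

28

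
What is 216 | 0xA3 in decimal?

251

216 = 11011000
0xA3 = 10100011
 OR → 11111011 = 251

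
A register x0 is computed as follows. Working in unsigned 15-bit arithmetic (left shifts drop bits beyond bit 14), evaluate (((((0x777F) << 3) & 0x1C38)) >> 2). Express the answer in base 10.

1550

0x777F = 111011101111111
→ << 3 (mod 2^15) → 011101111111000 = 15352
0x1C38 = 001110000111000
→ & → 001100000111000 = 6200
→ >> 2 → 000011000001110 = 1550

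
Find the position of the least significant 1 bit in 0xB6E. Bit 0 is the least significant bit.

1

0xB6E = 101101101110
Trailing zeros: 1, so the lowest set bit is bit 1 (value 2).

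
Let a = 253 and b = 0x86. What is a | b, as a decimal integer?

255

253 = 11111101
0x86 = 10000110
 OR → 11111111 = 255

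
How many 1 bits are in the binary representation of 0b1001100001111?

7

n = 1001100001111
Count the 1s: 1 + 1 + 1 + 1 + 1 + 1 + 1 = 7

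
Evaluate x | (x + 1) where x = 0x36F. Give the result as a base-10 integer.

895

x = 1101101111 = 879
x + 1 = 1101110000
OR    = 1101111111 = 895
(x | (x + 1) sets the lowest cleared bit.)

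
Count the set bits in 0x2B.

4

0x2B = 101011
Count the 1s: 1 + 1 + 1 + 1 = 4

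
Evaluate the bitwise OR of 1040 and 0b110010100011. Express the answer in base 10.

1040 = 010000010000
b = 110010100011
 OR → 110010110011 = 3251

3251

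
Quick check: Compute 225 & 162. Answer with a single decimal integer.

225 = 11100001
162 = 10100010
AND → 10100000 = 160

160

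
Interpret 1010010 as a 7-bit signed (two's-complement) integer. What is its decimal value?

-46

pattern = 1010010 (MSB is 1 ⇒ negative)
Invert: 0101101, add 1 → 0101110 = 46, so the value is -46.
(Equivalently: 82 - 2^7 = 82 - 128 = -46.)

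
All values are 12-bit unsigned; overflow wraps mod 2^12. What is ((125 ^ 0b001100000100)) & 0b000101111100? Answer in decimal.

376

125 = 000001111101
0b001100000100 = 001100000100
→ ^ → 001101111001 = 889
0b000101111100 = 000101111100
→ & → 000101111000 = 376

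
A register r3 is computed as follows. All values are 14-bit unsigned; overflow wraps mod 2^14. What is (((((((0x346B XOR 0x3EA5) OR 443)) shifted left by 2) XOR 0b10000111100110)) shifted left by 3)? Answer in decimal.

0x346B = 11010001101011
0x3EA5 = 11111010100101
→ XOR → 00101011001110 = 2766
443 = 00000110111011
→ OR → 00101111111111 = 3071
→ shifted left by 2 (mod 2^14) → 10111111111100 = 12284
0b10000111100110 = 10000111100110
→ XOR → 00111000011010 = 3610
→ shifted left by 3 (mod 2^14) → 11000011010000 = 12496

12496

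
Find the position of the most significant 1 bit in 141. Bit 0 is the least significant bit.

141 = 10001101
The topmost 1 is at position 7 (since 2^7 = 128 ≤ 141 < 256).

7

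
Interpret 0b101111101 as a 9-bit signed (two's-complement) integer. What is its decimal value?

-131

pattern = 101111101 (MSB is 1 ⇒ negative)
Invert: 010000010, add 1 → 010000011 = 131, so the value is -131.
(Equivalently: 381 - 2^9 = 381 - 512 = -131.)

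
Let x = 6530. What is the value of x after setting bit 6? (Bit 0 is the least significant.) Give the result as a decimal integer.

6594

x = 1100110000010
bit 6 is currently 0; set it via x | (1 << 6) = x | 64
→ 1100111000010 = 6594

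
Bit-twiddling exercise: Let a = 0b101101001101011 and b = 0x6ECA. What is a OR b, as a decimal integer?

a = 101101001101011
0x6ECA = 110111011001010
 OR → 111111011101011 = 32491

32491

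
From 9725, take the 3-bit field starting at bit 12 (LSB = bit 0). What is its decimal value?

2

v = 010010111111101
Shift right by 12: 010
Mask low 3 bits: 010 = 2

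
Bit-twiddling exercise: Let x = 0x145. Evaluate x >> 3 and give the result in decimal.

0x145 = 101000101
shift right by 3 → 000101000 = 40
(equivalently, floor(325 / 8))

40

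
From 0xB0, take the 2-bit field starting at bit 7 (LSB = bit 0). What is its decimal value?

1

v = 0000010110000
Shift right by 7: 000001
Mask low 2 bits: 01 = 1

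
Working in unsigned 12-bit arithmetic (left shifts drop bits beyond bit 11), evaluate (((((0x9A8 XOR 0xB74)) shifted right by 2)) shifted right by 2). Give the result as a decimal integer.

0x9A8 = 100110101000
0xB74 = 101101110100
→ XOR → 001011011100 = 732
→ shifted right by 2 → 000010110111 = 183
→ shifted right by 2 → 000000101101 = 45

45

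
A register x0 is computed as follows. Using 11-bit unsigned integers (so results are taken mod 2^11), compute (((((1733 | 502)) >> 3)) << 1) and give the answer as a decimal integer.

1733 = 11011000101
502 = 00111110110
→ | → 11111110111 = 2039
→ >> 3 → 00011111110 = 254
→ << 1 (mod 2^11) → 00111111100 = 508

508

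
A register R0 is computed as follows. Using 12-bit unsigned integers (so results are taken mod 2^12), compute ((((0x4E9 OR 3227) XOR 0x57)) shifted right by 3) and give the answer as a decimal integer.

0x4E9 = 010011101001
3227 = 110010011011
→ OR → 110011111011 = 3323
0x57 = 000001010111
→ XOR → 110010101100 = 3244
→ shifted right by 3 → 000110010101 = 405

405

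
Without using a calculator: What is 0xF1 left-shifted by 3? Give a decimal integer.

0xF1 = 00011110001
shift left by 3 → 11110001000 = 1928
(equivalently, 241 × 2^3 = 241 × 8)

1928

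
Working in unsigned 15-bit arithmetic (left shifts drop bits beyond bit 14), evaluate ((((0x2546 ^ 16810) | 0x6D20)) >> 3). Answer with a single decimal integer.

0x2546 = 010010101000110
16810 = 100000110101010
→ ^ → 110010011101100 = 25836
0x6D20 = 110110100100000
→ | → 110110111101100 = 28140
→ >> 3 → 000110110111101 = 3517

3517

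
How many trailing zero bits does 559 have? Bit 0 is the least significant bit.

0

559 = 1000101111
Trailing zeros: 0, so the lowest set bit is bit 0 (value 1).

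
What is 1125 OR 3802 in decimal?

1125 = 010001100101
3802 = 111011011010
 OR → 111011111111 = 3839

3839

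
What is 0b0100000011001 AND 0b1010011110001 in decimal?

17

a = 0100000011001
b = 1010011110001
AND → 0000000010001 = 17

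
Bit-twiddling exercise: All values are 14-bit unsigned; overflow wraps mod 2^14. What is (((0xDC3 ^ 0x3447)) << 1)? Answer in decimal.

13064

0xDC3 = 00110111000011
0x3447 = 11010001000111
→ ^ → 11100110000100 = 14724
→ << 1 (mod 2^14) → 11001100001000 = 13064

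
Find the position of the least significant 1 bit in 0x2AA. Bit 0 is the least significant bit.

1

0x2AA = 1010101010
Trailing zeros: 1, so the lowest set bit is bit 1 (value 2).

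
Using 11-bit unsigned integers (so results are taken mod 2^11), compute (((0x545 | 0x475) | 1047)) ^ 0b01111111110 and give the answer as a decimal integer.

0x545 = 10101000101
0x475 = 10001110101
→ | → 10101110101 = 1397
1047 = 10000010111
→ | → 10101110111 = 1399
0b01111111110 = 01111111110
→ ^ → 11010001001 = 1673

1673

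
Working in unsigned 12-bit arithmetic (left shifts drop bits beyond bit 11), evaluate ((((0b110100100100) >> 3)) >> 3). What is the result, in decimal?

52

0b110100100100 = 110100100100
→ >> 3 → 000110100100 = 420
→ >> 3 → 000000110100 = 52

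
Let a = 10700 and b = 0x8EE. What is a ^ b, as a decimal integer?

10700 = 10100111001100
0x8EE = 00100011101110
XOR → 10000100100010 = 8482

8482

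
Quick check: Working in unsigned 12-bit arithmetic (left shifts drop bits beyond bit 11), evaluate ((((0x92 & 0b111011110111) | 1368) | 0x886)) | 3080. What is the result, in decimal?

0x92 = 000010010010
0b111011110111 = 111011110111
→ & → 000010010010 = 146
1368 = 010101011000
→ | → 010111011010 = 1498
0x886 = 100010000110
→ | → 110111011110 = 3550
3080 = 110000001000
→ | → 110111011110 = 3550

3550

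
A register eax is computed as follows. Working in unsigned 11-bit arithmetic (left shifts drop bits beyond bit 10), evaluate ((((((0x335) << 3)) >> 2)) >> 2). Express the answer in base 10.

0x335 = 01100110101
→ << 3 (mod 2^11) → 00110101000 = 424
→ >> 2 → 00001101010 = 106
→ >> 2 → 00000011010 = 26

26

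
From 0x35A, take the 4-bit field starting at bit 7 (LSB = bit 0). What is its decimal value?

6

v = 01101011010
Shift right by 7: 0110
Mask low 4 bits: 0110 = 6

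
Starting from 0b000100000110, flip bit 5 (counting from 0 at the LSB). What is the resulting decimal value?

294

x = 000100000110
bit 5 is currently 0; toggle it via x ^ (1 << 5) = x ^ 32
→ 000100100110 = 294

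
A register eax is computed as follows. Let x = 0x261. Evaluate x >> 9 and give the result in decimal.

0x261 = 1001100001
shift right by 9 → 0000000001 = 1
(equivalently, floor(609 / 512))

1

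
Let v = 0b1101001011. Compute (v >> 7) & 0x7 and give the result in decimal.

6

v = 1101001011
Shift right by 7: 110
Mask low 3 bits: 110 = 6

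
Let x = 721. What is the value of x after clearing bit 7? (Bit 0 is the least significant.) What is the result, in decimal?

x = 001011010001
bit 7 is currently 1; clear it via x & ~(1 << 7) = x & ~128
→ 001001010001 = 593

593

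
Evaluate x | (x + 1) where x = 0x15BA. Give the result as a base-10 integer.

5563

x = 1010110111010 = 5562
x + 1 = 1010110111011
OR    = 1010110111011 = 5563
(x | (x + 1) sets the lowest cleared bit.)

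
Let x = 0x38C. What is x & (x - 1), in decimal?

904

x = 1110001100 = 908
x - 1 = 1110001011
AND   = 1110001000 = 904
(x & (x - 1) clears the lowest set bit of x.)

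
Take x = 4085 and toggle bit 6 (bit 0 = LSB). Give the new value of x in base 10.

4021

x = 111111110101
bit 6 is currently 1; toggle it via x ^ (1 << 6) = x ^ 64
→ 111110110101 = 4021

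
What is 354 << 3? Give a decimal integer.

354 = 000101100010
shift left by 3 → 101100010000 = 2832
(equivalently, 354 × 2^3 = 354 × 8)

2832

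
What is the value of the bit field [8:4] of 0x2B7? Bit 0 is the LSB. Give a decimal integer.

v = 1010110111
Shift right by 4: 101011
Mask low 5 bits: 01011 = 11

11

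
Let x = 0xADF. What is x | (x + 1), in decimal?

2815

x = 101011011111 = 2783
x + 1 = 101011100000
OR    = 101011111111 = 2815
(x | (x + 1) sets the lowest cleared bit.)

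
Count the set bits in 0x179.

0x179 = 101111001
Count the 1s: 1 + 1 + 1 + 1 + 1 + 1 = 6

6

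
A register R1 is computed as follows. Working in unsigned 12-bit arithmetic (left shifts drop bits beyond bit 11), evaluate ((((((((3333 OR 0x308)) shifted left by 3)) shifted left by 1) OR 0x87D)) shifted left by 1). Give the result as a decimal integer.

506

3333 = 110100000101
0x308 = 001100001000
→ OR → 111100001101 = 3853
→ shifted left by 3 (mod 2^12) → 100001101000 = 2152
→ shifted left by 1 (mod 2^12) → 000011010000 = 208
0x87D = 100001111101
→ OR → 100011111101 = 2301
→ shifted left by 1 (mod 2^12) → 000111111010 = 506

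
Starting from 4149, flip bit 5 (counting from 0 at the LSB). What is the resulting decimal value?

x = 01000000110101
bit 5 is currently 1; toggle it via x ^ (1 << 5) = x ^ 32
→ 01000000010101 = 4117

4117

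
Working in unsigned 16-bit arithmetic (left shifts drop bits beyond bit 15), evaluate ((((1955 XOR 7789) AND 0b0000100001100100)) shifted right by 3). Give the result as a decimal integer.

264

1955 = 0000011110100011
7789 = 0001111001101101
→ XOR → 0001100111001110 = 6606
0b0000100001100100 = 0000100001100100
→ AND → 0000100001000100 = 2116
→ shifted right by 3 → 0000000100001000 = 264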